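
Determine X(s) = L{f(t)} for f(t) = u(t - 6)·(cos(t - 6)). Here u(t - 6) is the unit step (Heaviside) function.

X(s) = s*exp(-6*s)/(s^2 + 1)

By the second shifting theorem, L{u(t - c)·g(t - c)} = e^(-cs)·G(s) with c = 6 and G(s) = L{g(t)}.
L{cos(t)} = s/(s^2 + 1).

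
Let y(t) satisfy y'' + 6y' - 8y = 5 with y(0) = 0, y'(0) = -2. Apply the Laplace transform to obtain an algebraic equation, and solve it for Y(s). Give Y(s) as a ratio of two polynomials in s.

Y(s) = (-2*s + 5)/(s^3 + 6*s^2 - 8*s)

Apply the Laplace transform to the equation.
The derivative rules (L{y''} = s^2 Y - s·y(0) - y'(0) and L{y'} = sY - y(0), with y(0) = 0, y'(0) = -2) turn the left side into (s^2 + 6*s - 8)Y - (-2).
The right side is L{5} = 5/s.
So (s^2 + 6*s - 8)Y = 5/s + (-2).
Divide through and combine into a single rational function.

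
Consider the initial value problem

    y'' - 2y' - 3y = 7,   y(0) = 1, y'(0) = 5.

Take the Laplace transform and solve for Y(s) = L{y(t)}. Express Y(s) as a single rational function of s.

Y(s) = (s^2 + 3*s + 7)/(s^3 - 2*s^2 - 3*s)

Take the Laplace transform of both sides.
With L{y''} = s^2 Y - s·y(0) - y'(0) and L{y'} = sY - y(0), with y(0) = 1, y'(0) = 5: the LHS transforms to (s^2 - 2*s - 3)Y - (s + 3).
The right side is L{7} = 7/s.
So (s^2 - 2*s - 3)Y = 7/s + (s + 3).
Isolate Y and clear denominators.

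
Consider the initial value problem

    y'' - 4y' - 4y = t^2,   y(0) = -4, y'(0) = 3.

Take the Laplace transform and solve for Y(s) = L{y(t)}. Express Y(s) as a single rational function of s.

Transform both sides with L{·}.
Using L{y''} = s^2 Y - s·y(0) - y'(0) and L{y'} = sY - y(0), with y(0) = -4, y'(0) = 3, the left side becomes (s^2 - 4*s - 4)Y - (-4*s + 19).
The right side is L{t^2} = 2/s^3.
So (s^2 - 4*s - 4)Y = 2/s^3 + (-4*s + 19).
Solve for Y(s) and write it as one ratio of polynomials.

Y(s) = (-4*s^4 + 19*s^3 + 2)/(s^5 - 4*s^4 - 4*s^3)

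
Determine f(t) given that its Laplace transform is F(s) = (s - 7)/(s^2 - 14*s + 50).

f(t) = exp(7*t)*cos(t)

Rewrite the denominator: s^2 - 14*s + 50 = (s - 7)^2 + 1.
The form in (s - 7) signals a first-shifting-theorem factor e^(7t).
Since L{cos(t)} = s/(s^2 + 1), the inverse is e^(7*t)*cos(t).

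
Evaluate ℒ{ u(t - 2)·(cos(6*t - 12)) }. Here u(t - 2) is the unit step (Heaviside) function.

s*exp(-2*s)/(s^2 + 36)

By the second shifting theorem, L{u(t - c)·g(t - c)} = e^(-cs)·G(s) with c = 2 and G(s) = L{g(t)}.
L{cos(6t)} = s/(s^2 + 36).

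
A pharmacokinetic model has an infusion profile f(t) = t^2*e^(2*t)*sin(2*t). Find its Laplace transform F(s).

F(s) = 4*(3*s^2 - 12*s + 8)/(s^2 - 4*s + 8)^3

L{sin(2t)} = 2/(s^2 + 4).
Multiplying by e^(2t) shifts s → s - 2, so L{e^(2*t)*sin(2*t)} = 2/((s - 2)^2 + 4).
Then apply L{t^2·g(t)} = (-1)^2 d^2/ds^2[G(s)] with G(s) = 2/((s - 2)^2 + 4):
differentiating 2 times and applying the sign gives 4*(3*s^2 - 12*s + 8)/(s^2 - 4*s + 8)^3.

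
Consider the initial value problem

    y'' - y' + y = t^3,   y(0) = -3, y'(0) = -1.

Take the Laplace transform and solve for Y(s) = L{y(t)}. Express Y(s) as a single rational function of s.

Take the Laplace transform of both sides.
Using L{y''} = s^2 Y - s·y(0) - y'(0) and L{y'} = sY - y(0), with y(0) = -3, y'(0) = -1, the left side becomes (s^2 - s + 1)Y - (-3*s + 2).
The right side is L{t^3} = 6/s^4.
So (s^2 - s + 1)Y = 6/s^4 + (-3*s + 2).
Isolate Y and clear denominators.

Y(s) = (-3*s^5 + 2*s^4 + 6)/(s^6 - s^5 + s^4)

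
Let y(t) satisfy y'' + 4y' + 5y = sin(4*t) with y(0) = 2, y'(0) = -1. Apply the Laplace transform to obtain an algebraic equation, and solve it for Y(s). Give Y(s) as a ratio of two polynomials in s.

Transform both sides with L{·}.
With L{y''} = s^2 Y - s·y(0) - y'(0) and L{y'} = sY - y(0), with y(0) = 2, y'(0) = -1: the LHS transforms to (s^2 + 4*s + 5)Y - (2*s + 7).
The right side is L{sin(4*t)} = 4/(s^2 + 16).
So (s^2 + 4*s + 5)Y = 4/(s^2 + 16) + (2*s + 7).
Isolate Y and clear denominators.

Y(s) = (2*s^3 + 7*s^2 + 32*s + 116)/(s^4 + 4*s^3 + 21*s^2 + 64*s + 80)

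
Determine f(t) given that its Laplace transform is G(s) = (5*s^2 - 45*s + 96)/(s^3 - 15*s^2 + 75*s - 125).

Factor the denominator: s^3 - 15*s^2 + 75*s - 125 = (s - 5)^3.
Partial fraction decomposition gives [5/(s - 5)] + [5/(s - 5)^2] + [-4/(s - 5)^3].
Invert each term: 5/(s - 5) ↔ 5e^(5t); 5/(s - 5)^2 ↔ 5t·e^(5t); -4/(s - 5)^3 ↔ (-2)t^2·e^(5t).

f(t) = -2*t^2*exp(5*t) + 5*t*exp(5*t) + 5*exp(5*t)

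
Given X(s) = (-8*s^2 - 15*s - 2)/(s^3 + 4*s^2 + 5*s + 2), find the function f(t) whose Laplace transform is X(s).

Factor the denominator: s^3 + 4*s^2 + 5*s + 2 = (s + 1)^2*(s + 2).
Partial fraction decomposition gives [-4/(s + 1)] + [5/(s + 1)^2] + [-4/(s + 2)].
Invert each term: -4/(s + 1) ↔ -4e^(-t); 5/(s + 1)^2 ↔ 5t·e^(-t); -4/(s + 2) ↔ -4e^(-2t).

f(t) = 5*t*exp(-t) - 4*exp(-t) - 4*exp(-2*t)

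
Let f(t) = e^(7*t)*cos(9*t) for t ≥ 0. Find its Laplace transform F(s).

L{cos(9t)} = s/(s^2 + 81).
By the first shifting theorem, multiplying by e^(7t) replaces s with s - 7.

F(s) = (s - 7)/((s - 7)^2 + 81)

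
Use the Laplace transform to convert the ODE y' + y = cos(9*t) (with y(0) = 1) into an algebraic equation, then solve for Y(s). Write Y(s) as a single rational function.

Y(s) = (s^2 + s + 81)/(s^3 + s^2 + 81*s + 81)

Take the Laplace transform of both sides.
Using L{y'} = sY - y(0) = sY - 1, the left side becomes (s + 1)Y - (1).
The right side is L{cos(9*t)} = s/(s^2 + 81).
So (s + 1)Y = s/(s^2 + 81) + (1).
Divide through and combine into a single rational function.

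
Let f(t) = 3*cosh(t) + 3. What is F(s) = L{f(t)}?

The transform is linear, so treat each term independently.
L{3} = 3/s; (3)·[L{cosh(t)} = s/(s^2 - 1)].

F(s) = 3*s/(s^2 - 1) + 3/s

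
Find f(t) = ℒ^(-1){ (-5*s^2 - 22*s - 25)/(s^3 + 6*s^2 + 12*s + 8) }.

Factor the denominator: s^3 + 6*s^2 + 12*s + 8 = (s + 2)^3.
Partial fraction decomposition gives [-5/(s + 2)] + [-2/(s + 2)^2] + [-1/(s + 2)^3].
Invert each term: -5/(s + 2) ↔ -5e^(-2t); -2/(s + 2)^2 ↔ -2t·e^(-2t); -1/(s + 2)^3 ↔ (-1/2)t^2·e^(-2t).

f(t) = -t^2*exp(-2*t)/2 - 2*t*exp(-2*t) - 5*exp(-2*t)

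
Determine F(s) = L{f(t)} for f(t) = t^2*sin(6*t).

L{sin(6t)} = 6/(s^2 + 36).
Then apply L{t^2·g(t)} = (-1)^2 d^2/ds^2[G(s)] with G(s) = 6/(s^2 + 36):
differentiating 2 times and applying the sign gives 36*(s^2 - 12)/(s^2 + 36)^3.

F(s) = 36*(s^2 - 12)/(s^2 + 36)^3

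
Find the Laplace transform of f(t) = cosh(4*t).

s/(s^2 - 16)

L{cosh(4t)} = s/(s^2 - 16).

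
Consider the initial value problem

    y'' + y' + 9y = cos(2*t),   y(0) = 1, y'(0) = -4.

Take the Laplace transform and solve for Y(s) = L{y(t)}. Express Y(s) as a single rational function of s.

Take the Laplace transform of both sides.
Using L{y''} = s^2 Y - s·y(0) - y'(0) and L{y'} = sY - y(0), with y(0) = 1, y'(0) = -4, the left side becomes (s^2 + s + 9)Y - (s - 3).
The right side is L{cos(2*t)} = s/(s^2 + 4).
So (s^2 + s + 9)Y = s/(s^2 + 4) + (s - 3).
Isolate Y and clear denominators.

Y(s) = (s^3 - 3*s^2 + 5*s - 12)/(s^4 + s^3 + 13*s^2 + 4*s + 36)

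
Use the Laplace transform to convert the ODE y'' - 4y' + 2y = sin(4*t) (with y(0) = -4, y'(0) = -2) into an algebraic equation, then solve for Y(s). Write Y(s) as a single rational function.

Y(s) = (-4*s^3 + 14*s^2 - 64*s + 228)/(s^4 - 4*s^3 + 18*s^2 - 64*s + 32)

Take the Laplace transform of both sides.
With L{y''} = s^2 Y - s·y(0) - y'(0) and L{y'} = sY - y(0), with y(0) = -4, y'(0) = -2: the LHS transforms to (s^2 - 4*s + 2)Y - (-4*s + 14).
The right side is L{sin(4*t)} = 4/(s^2 + 16).
So (s^2 - 4*s + 2)Y = 4/(s^2 + 16) + (-4*s + 14).
Solve for Y(s) and write it as one ratio of polynomials.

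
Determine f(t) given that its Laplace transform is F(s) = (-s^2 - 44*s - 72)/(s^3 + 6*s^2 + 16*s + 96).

f(t) = -5*sin(4*t) - 4*cos(4*t) + 3*exp(-6*t)

Factor the denominator: s^3 + 6*s^2 + 16*s + 96 = (s + 6)*(s^2 + 16).
Partial fraction decomposition gives [3/(s + 6)] + [-4*s/(s^2 + 16)] + [-20/(s^2 + 16)].
Invert each term: 3/(s + 6) ↔ 3e^(-6t); -4·s/(s^2 + 16) ↔ -4cos(4t); -5·4/(s^2 + 16) ↔ -5sin(4t).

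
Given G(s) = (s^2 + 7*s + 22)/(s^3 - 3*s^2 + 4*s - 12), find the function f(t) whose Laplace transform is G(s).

f(t) = 4*exp(3*t) - sin(2*t) - 3*cos(2*t)

Factor the denominator: s^3 - 3*s^2 + 4*s - 12 = (s - 3)*(s^2 + 4).
Partial fraction decomposition gives [4/(s - 3)] + [-3*s/(s^2 + 4)] + [-2/(s^2 + 4)].
Invert each term: 4/(s - 3) ↔ 4e^(3t); -3·s/(s^2 + 4) ↔ -3cos(2t); -1·2/(s^2 + 4) ↔ -sin(2t).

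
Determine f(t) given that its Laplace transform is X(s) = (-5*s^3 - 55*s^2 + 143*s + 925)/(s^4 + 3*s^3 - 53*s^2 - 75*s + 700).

f(t) = -3*exp(5*t) - 3*exp(4*t) - 3*exp(-5*t) + 4*exp(-7*t)

Factor the denominator: s^4 + 3*s^3 - 53*s^2 - 75*s + 700 = (s - 5)*(s - 4)*(s + 5)*(s + 7).
Partial fraction decomposition gives [-3/(s - 4)] + [4/(s + 7)] + [-3/(s + 5)] + [-3/(s - 5)].
Invert each term: -3/(s - 4) ↔ -3e^(4t); 4/(s + 7) ↔ 4e^(-7t); -3/(s + 5) ↔ -3e^(-5t); -3/(s - 5) ↔ -3e^(5t).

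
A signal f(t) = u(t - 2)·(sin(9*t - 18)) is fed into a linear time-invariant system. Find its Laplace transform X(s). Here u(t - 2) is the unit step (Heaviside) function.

By the second shifting theorem, L{u(t - c)·g(t - c)} = e^(-cs)·G(s) with c = 2 and G(s) = L{g(t)}.
L{sin(9t)} = 9/(s^2 + 81).

X(s) = 9*exp(-2*s)/(s^2 + 81)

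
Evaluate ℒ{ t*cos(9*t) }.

L{cos(9t)} = s/(s^2 + 81).
Then apply L{t·g(t)} = -d/ds[G(s)] with G(s) = s/(s^2 + 81):
differentiating 1 time and applying the sign gives (s - 9)*(s + 9)/(s^2 + 81)^2.

(s - 9)*(s + 9)/(s^2 + 81)^2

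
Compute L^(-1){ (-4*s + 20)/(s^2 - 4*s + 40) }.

2*exp(2*t)*sin(6*t) - 4*exp(2*t)*cos(6*t)

Complete the square in the denominator: s^2 - 4*s + 40 = (s - 2)^2 + 6^2.
Split the numerator to match: -4*s + 20 = -4·(s - 2) + 2·6.
Invert each term: -4·(s - 2)/((s - 2)^2 + 36) ↔ -4e^(2t)cos(6t); 2·6/((s - 2)^2 + 36) ↔ 2e^(2t)sin(6t).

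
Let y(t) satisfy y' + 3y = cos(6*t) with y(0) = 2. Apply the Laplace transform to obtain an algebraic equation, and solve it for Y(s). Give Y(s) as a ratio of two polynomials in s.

Transform both sides with L{·}.
The derivative rules (L{y'} = sY - y(0) = sY - 2) turn the left side into (s + 3)Y - (2).
The right side is L{cos(6*t)} = s/(s^2 + 36).
So (s + 3)Y = s/(s^2 + 36) + (2).
Divide through and combine into a single rational function.

Y(s) = (2*s^2 + s + 72)/(s^3 + 3*s^2 + 36*s + 108)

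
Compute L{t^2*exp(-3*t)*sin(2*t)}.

L{sin(2t)} = 2/(s^2 + 4).
Multiplying by e^(-3t) shifts s → s + 3, so L{exp(-3*t)*sin(2*t)} = 2/((s + 3)^2 + 4).
Then apply L{t^2·g(t)} = (-1)^2 d^2/ds^2[G(s)] with G(s) = 2/((s + 3)^2 + 4):
differentiating 2 times and applying the sign gives 4*(3*s^2 + 18*s + 23)/(s^2 + 6*s + 13)^3.

4*(3*s^2 + 18*s + 23)/(s^2 + 6*s + 13)^3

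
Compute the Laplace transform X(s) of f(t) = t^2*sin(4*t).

L{sin(4t)} = 4/(s^2 + 16).
Then apply L{t^2·g(t)} = (-1)^2 d^2/ds^2[G(s)] with G(s) = 4/(s^2 + 16):
differentiating 2 times and applying the sign gives 8*(3*s^2 - 16)/(s^2 + 16)^3.

X(s) = 8*(3*s^2 - 16)/(s^2 + 16)^3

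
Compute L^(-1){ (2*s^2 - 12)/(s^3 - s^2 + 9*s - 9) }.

-exp(t) + sin(3*t) + 3*cos(3*t)

Factor the denominator: s^3 - s^2 + 9*s - 9 = (s - 1)*(s^2 + 9).
Partial fraction decomposition gives [-1/(s - 1)] + [3*s/(s^2 + 9)] + [3/(s^2 + 9)].
Invert each term: -1/(s - 1) ↔ -e^(t); 3·s/(s^2 + 9) ↔ 3cos(3t); 1·3/(s^2 + 9) ↔ sin(3t).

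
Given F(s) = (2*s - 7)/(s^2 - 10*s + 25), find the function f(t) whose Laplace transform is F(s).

f(t) = 3*t*exp(5*t) + 2*exp(5*t)

Factor the denominator: s^2 - 10*s + 25 = (s - 5)^2.
Partial fraction decomposition gives [2/(s - 5)] + [3/(s - 5)^2].
Invert each term: 2/(s - 5) ↔ 2e^(5t); 3/(s - 5)^2 ↔ 3t·e^(5t).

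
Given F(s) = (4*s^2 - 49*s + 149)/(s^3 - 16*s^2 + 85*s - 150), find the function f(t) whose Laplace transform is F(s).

f(t) = -4*t*exp(5*t) - exp(6*t) + 5*exp(5*t)

Factor the denominator: s^3 - 16*s^2 + 85*s - 150 = (s - 6)*(s - 5)^2.
Partial fraction decomposition gives [5/(s - 5)] + [-4/(s - 5)^2] + [-1/(s - 6)].
Invert each term: 5/(s - 5) ↔ 5e^(5t); -4/(s - 5)^2 ↔ -4t·e^(5t); -1/(s - 6) ↔ -e^(6t).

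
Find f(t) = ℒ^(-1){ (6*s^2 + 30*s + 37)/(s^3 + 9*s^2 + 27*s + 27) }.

Factor the denominator: s^3 + 9*s^2 + 27*s + 27 = (s + 3)^3.
Partial fraction decomposition gives [6/(s + 3)] + [-6/(s + 3)^2] + [(s + 3)^(-3)].
Invert each term: 6/(s + 3) ↔ 6e^(-3t); -6/(s + 3)^2 ↔ -6t·e^(-3t); 1/(s + 3)^3 ↔ (1/2)t^2·e^(-3t).

f(t) = t^2*exp(-3*t)/2 - 6*t*exp(-3*t) + 6*exp(-3*t)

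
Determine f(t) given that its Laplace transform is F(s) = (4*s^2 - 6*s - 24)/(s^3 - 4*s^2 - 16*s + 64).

Factor the denominator: s^3 - 4*s^2 - 16*s + 64 = (s - 4)^2*(s + 4).
Partial fraction decomposition gives [3/(s - 4)] + [2/(s - 4)^2] + [1/(s + 4)].
Invert each term: 3/(s - 4) ↔ 3e^(4t); 2/(s - 4)^2 ↔ 2t·e^(4t); 1/(s + 4) ↔ e^(-4t).

f(t) = 2*t*exp(4*t) + 3*exp(4*t) + exp(-4*t)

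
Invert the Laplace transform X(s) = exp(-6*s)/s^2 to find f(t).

The factor e^(-6s) signals a time shift by c = 6 (second shifting theorem).
L{t} = 1!/s^2 = 1/s^2, so L^-1{s^(-2)} = t.
Hence the inverse is u(t - 6) times that function evaluated at t - 6.

f(t) = Heaviside(t - 6)*(t - 6)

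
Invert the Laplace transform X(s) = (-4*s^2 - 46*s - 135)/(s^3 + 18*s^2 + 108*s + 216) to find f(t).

f(t) = -3*t^2*exp(-6*t)/2 + 2*t*exp(-6*t) - 4*exp(-6*t)

Factor the denominator: s^3 + 18*s^2 + 108*s + 216 = (s + 6)^3.
Partial fraction decomposition gives [-4/(s + 6)] + [2/(s + 6)^2] + [-3/(s + 6)^3].
Invert each term: -4/(s + 6) ↔ -4e^(-6t); 2/(s + 6)^2 ↔ 2t·e^(-6t); -3/(s + 6)^3 ↔ (-3/2)t^2·e^(-6t).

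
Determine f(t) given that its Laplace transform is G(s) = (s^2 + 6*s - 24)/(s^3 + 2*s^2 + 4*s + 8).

f(t) = -2*sin(2*t) + 5*cos(2*t) - 4*exp(-2*t)

Factor the denominator: s^3 + 2*s^2 + 4*s + 8 = (s + 2)*(s^2 + 4).
Partial fraction decomposition gives [-4/(s + 2)] + [5*s/(s^2 + 4)] + [-4/(s^2 + 4)].
Invert each term: -4/(s + 2) ↔ -4e^(-2t); 5·s/(s^2 + 4) ↔ 5cos(2t); -2·2/(s^2 + 4) ↔ -2sin(2t).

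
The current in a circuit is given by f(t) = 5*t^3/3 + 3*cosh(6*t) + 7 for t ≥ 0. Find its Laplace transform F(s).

F(s) = 3*s/(s^2 - 36) + 7/s + 10/s^4

Apply the Laplace transform termwise.
(3)·[L{cosh(6t)} = s/(s^2 - 36)]; L{7} = 7/s; (5/3)·[L{t^3} = 3!/s^4 = 6/s^4].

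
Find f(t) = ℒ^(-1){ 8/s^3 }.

Since L{t^2} = 2!/s^3 = 2/s^3, the inverse is t^2, scaled by 4.

f(t) = 4*t^2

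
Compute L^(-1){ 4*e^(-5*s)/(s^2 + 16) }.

The factor e^(-5s) signals a time shift by c = 5 (second shifting theorem).
L{sin(4t)} = 4/(s^2 + 16), so L^-1{4/(s^2 + 16)} = sin(4*t).
Hence the inverse is u(t - 5) times that function evaluated at t - 5.

Heaviside(t - 5)*(sin(4*t - 20))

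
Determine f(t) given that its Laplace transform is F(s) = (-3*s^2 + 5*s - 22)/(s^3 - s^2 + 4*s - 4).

Factor the denominator: s^3 - s^2 + 4*s - 4 = (s - 1)*(s^2 + 4).
Partial fraction decomposition gives [-4/(s - 1)] + [s/(s^2 + 4)] + [6/(s^2 + 4)].
Invert each term: -4/(s - 1) ↔ -4e^(t); 1·s/(s^2 + 4) ↔ cos(2t); 3·2/(s^2 + 4) ↔ 3sin(2t).

f(t) = -4*exp(t) + 3*sin(2*t) + cos(2*t)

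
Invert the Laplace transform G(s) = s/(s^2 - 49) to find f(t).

f(t) = cosh(7*t)

Since L{cosh(7t)} = s/(s^2 - 49), the inverse is cosh(7*t).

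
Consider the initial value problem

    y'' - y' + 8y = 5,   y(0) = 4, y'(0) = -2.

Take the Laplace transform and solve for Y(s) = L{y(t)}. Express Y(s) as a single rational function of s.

Y(s) = (4*s^2 - 6*s + 5)/(s^3 - s^2 + 8*s)

Transform both sides with L{·}.
The derivative rules (L{y''} = s^2 Y - s·y(0) - y'(0) and L{y'} = sY - y(0), with y(0) = 4, y'(0) = -2) turn the left side into (s^2 - s + 8)Y - (4*s - 6).
The right side is L{5} = 5/s.
So (s^2 - s + 8)Y = 5/s + (4*s - 6).
Divide through and combine into a single rational function.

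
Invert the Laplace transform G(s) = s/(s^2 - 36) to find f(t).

f(t) = cosh(6*t)

Since L{cosh(6t)} = s/(s^2 - 36), the inverse is cosh(6*t).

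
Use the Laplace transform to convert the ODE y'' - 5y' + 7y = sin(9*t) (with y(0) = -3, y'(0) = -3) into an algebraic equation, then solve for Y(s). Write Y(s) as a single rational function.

Y(s) = (-3*s^3 + 12*s^2 - 243*s + 981)/(s^4 - 5*s^3 + 88*s^2 - 405*s + 567)

Transform both sides with L{·}.
Using L{y''} = s^2 Y - s·y(0) - y'(0) and L{y'} = sY - y(0), with y(0) = -3, y'(0) = -3, the left side becomes (s^2 - 5*s + 7)Y - (-3*s + 12).
The right side is L{sin(9*t)} = 9/(s^2 + 81).
So (s^2 - 5*s + 7)Y = 9/(s^2 + 81) + (-3*s + 12).
Isolate Y and clear denominators.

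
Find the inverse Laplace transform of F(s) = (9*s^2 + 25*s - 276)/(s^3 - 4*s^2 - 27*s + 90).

6*exp(6*t) + 5*exp(3*t) - 2*exp(-5*t)

Factor the denominator: s^3 - 4*s^2 - 27*s + 90 = (s - 6)*(s - 3)*(s + 5).
Partial fraction decomposition gives [5/(s - 3)] + [-2/(s + 5)] + [6/(s - 6)].
Invert each term: 5/(s - 3) ↔ 5e^(3t); -2/(s + 5) ↔ -2e^(-5t); 6/(s - 6) ↔ 6e^(6t).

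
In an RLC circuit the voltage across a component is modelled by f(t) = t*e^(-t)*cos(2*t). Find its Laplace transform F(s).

F(s) = (s - 1)*(s + 3)/(s^2 + 2*s + 5)^2

L{cos(2t)} = s/(s^2 + 4).
Multiplying by e^(-t) shifts s → s + 1, so L{e^(-t)*cos(2*t)} = (s + 1)/((s + 1)^2 + 4).
Then apply L{t·g(t)} = -d/ds[G(s)] with G(s) = (s + 1)/((s + 1)^2 + 4):
differentiating 1 time and applying the sign gives (s - 1)*(s + 3)/(s^2 + 2*s + 5)^2.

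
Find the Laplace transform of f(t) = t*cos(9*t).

L{cos(9t)} = s/(s^2 + 81).
Then apply L{t·g(t)} = -d/ds[G(s)] with G(s) = s/(s^2 + 81):
differentiating 1 time and applying the sign gives (s - 9)*(s + 9)/(s^2 + 81)^2.

(s - 9)*(s + 9)/(s^2 + 81)^2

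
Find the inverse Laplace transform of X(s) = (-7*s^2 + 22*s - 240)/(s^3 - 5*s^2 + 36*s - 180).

Factor the denominator: s^3 - 5*s^2 + 36*s - 180 = (s - 5)*(s^2 + 36).
Partial fraction decomposition gives [-5/(s - 5)] + [-2*s/(s^2 + 36)] + [12/(s^2 + 36)].
Invert each term: -5/(s - 5) ↔ -5e^(5t); -2·s/(s^2 + 36) ↔ -2cos(6t); 2·6/(s^2 + 36) ↔ 2sin(6t).

-5*exp(5*t) + 2*sin(6*t) - 2*cos(6*t)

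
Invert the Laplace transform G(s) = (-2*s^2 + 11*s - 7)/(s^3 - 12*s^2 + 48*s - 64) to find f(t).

f(t) = 5*t^2*exp(4*t)/2 - 5*t*exp(4*t) - 2*exp(4*t)

Factor the denominator: s^3 - 12*s^2 + 48*s - 64 = (s - 4)^3.
Partial fraction decomposition gives [-2/(s - 4)] + [-5/(s - 4)^2] + [5/(s - 4)^3].
Invert each term: -2/(s - 4) ↔ -2e^(4t); -5/(s - 4)^2 ↔ -5t·e^(4t); 5/(s - 4)^3 ↔ (5/2)t^2·e^(4t).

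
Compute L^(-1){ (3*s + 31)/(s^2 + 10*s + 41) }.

Complete the square in the denominator: s^2 + 10*s + 41 = (s + 5)^2 + 4^2.
Split the numerator to match: 3*s + 31 = 3·(s + 5) + 4·4.
Invert each term: 3·(s + 5)/((s + 5)^2 + 16) ↔ 3e^(-5t)cos(4t); 4·4/((s + 5)^2 + 16) ↔ 4e^(-5t)sin(4t).

4*exp(-5*t)*sin(4*t) + 3*exp(-5*t)*cos(4*t)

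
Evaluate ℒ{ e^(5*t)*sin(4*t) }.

L{sin(4t)} = 4/(s^2 + 16).
By the first shifting theorem, multiplying by e^(5t) replaces s with s - 5.

4/((s - 5)^2 + 16)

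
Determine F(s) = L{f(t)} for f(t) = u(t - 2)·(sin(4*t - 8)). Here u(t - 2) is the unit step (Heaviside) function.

F(s) = 4*exp(-2*s)/(s^2 + 16)

By the second shifting theorem, L{u(t - c)·g(t - c)} = e^(-cs)·G(s) with c = 2 and G(s) = L{g(t)}.
L{sin(4t)} = 4/(s^2 + 16).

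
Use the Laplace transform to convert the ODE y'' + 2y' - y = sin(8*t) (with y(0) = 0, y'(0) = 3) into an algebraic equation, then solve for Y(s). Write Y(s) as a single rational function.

Apply the Laplace transform to the equation.
With L{y''} = s^2 Y - s·y(0) - y'(0) and L{y'} = sY - y(0), with y(0) = 0, y'(0) = 3: the LHS transforms to (s^2 + 2*s - 1)Y - (3).
The right side is L{sin(8*t)} = 8/(s^2 + 64).
So (s^2 + 2*s - 1)Y = 8/(s^2 + 64) + (3).
Divide through and combine into a single rational function.

Y(s) = (3*s^2 + 200)/(s^4 + 2*s^3 + 63*s^2 + 128*s - 64)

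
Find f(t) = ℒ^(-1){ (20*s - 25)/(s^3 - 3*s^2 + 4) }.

Factor the denominator: s^3 - 3*s^2 + 4 = (s - 2)^2*(s + 1).
Partial fraction decomposition gives [5/(s - 2)] + [5/(s - 2)^2] + [-5/(s + 1)].
Invert each term: 5/(s - 2) ↔ 5e^(2t); 5/(s - 2)^2 ↔ 5t·e^(2t); -5/(s + 1) ↔ -5e^(-t).

f(t) = 5*t*exp(2*t) + 5*exp(2*t) - 5*exp(-t)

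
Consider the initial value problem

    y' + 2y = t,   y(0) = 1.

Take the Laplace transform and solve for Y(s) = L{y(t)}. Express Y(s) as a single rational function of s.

Y(s) = (s^2 + 1)/(s^3 + 2*s^2)

Take the Laplace transform of both sides.
Using L{y'} = sY - y(0) = sY - 1, the left side becomes (s + 2)Y - (1).
The right side is L{t} = s^(-2).
So (s + 2)Y = s^(-2) + (1).
Divide through and combine into a single rational function.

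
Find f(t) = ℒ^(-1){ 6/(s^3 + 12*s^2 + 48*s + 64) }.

f(t) = 3*t^2*exp(-4*t)

Rewrite the denominator: s^3 + 12*s^2 + 48*s + 64 = (s + 4)^3.
The form in (s + 4) signals a first-shifting-theorem factor e^(-4t).
Since L{t^2} = 2!/s^3 = 2/s^3, the inverse is t^2*e^(-4*t), scaled by 3.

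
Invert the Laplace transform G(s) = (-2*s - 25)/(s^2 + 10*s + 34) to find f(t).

Complete the square in the denominator: s^2 + 10*s + 34 = (s + 5)^2 + 3^2.
Split the numerator to match: -2*s - 25 = -2·(s + 5) - 5·3.
Invert each term: -2·(s + 5)/((s + 5)^2 + 9) ↔ -2e^(-5t)cos(3t); -5·3/((s + 5)^2 + 9) ↔ -5e^(-5t)sin(3t).

f(t) = -5*exp(-5*t)*sin(3*t) - 2*exp(-5*t)*cos(3*t)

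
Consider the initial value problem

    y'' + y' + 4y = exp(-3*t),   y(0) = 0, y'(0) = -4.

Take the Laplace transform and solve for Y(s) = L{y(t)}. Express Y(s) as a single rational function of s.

Apply the Laplace transform to the equation.
With L{y''} = s^2 Y - s·y(0) - y'(0) and L{y'} = sY - y(0), with y(0) = 0, y'(0) = -4: the LHS transforms to (s^2 + s + 4)Y - (-4).
The right side is L{exp(-3*t)} = 1/(s + 3).
So (s^2 + s + 4)Y = 1/(s + 3) + (-4).
Divide through and combine into a single rational function.

Y(s) = (-4*s - 11)/(s^3 + 4*s^2 + 7*s + 12)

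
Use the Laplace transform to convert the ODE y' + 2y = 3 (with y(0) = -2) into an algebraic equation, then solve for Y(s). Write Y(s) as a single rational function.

Y(s) = (-2*s + 3)/(s^2 + 2*s)

Take the Laplace transform of both sides.
The derivative rules (L{y'} = sY - y(0) = sY - (-2)) turn the left side into (s + 2)Y - (-2).
The right side is L{3} = 3/s.
So (s + 2)Y = 3/s + (-2).
Divide through and combine into a single rational function.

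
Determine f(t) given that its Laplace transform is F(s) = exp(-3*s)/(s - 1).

The factor e^(-3s) signals a time shift by c = 3 (second shifting theorem).
L{e^(t)} = 1/(s - 1), so L^-1{1/(s - 1)} = exp(t).
Hence the inverse is u(t - 3) times that function evaluated at t - 3.

f(t) = Heaviside(t - 3)*(exp(t - 3))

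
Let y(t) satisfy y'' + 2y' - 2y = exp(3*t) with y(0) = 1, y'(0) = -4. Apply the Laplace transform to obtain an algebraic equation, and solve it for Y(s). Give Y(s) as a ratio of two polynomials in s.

Laplace-transform each side.
The derivative rules (L{y''} = s^2 Y - s·y(0) - y'(0) and L{y'} = sY - y(0), with y(0) = 1, y'(0) = -4) turn the left side into (s^2 + 2*s - 2)Y - (s - 2).
The right side is L{exp(3*t)} = 1/(s - 3).
So (s^2 + 2*s - 2)Y = 1/(s - 3) + (s - 2).
Isolate Y and clear denominators.

Y(s) = (s^2 - 5*s + 7)/(s^3 - s^2 - 8*s + 6)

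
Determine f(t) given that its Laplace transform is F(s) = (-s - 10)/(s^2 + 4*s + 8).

f(t) = -4*exp(-2*t)*sin(2*t) - exp(-2*t)*cos(2*t)

Complete the square in the denominator: s^2 + 4*s + 8 = (s + 2)^2 + 2^2.
Split the numerator to match: -s - 10 = -1·(s + 2) - 4·2.
Invert each term: -1·(s + 2)/((s + 2)^2 + 4) ↔ -e^(-2t)cos(2t); -4·2/((s + 2)^2 + 4) ↔ -4e^(-2t)sin(2t).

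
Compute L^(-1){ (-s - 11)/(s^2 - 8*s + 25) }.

-5*exp(4*t)*sin(3*t) - exp(4*t)*cos(3*t)

Complete the square in the denominator: s^2 - 8*s + 25 = (s - 4)^2 + 3^2.
Split the numerator to match: -s - 11 = -1·(s - 4) - 5·3.
Invert each term: -1·(s - 4)/((s - 4)^2 + 9) ↔ -e^(4t)cos(3t); -5·3/((s - 4)^2 + 9) ↔ -5e^(4t)sin(3t).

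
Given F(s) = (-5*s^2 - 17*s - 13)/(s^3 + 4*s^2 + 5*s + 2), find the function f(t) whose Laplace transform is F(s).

Factor the denominator: s^3 + 4*s^2 + 5*s + 2 = (s + 1)^2*(s + 2).
Partial fraction decomposition gives [-6/(s + 1)] + [-1/(s + 1)^2] + [1/(s + 2)].
Invert each term: -6/(s + 1) ↔ -6e^(-t); -1/(s + 1)^2 ↔ -t·e^(-t); 1/(s + 2) ↔ e^(-2t).

f(t) = -t*exp(-t) - 6*exp(-t) + exp(-2*t)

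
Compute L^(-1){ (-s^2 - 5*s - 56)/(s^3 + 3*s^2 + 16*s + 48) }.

-2*sin(4*t) + cos(4*t) - 2*exp(-3*t)

Factor the denominator: s^3 + 3*s^2 + 16*s + 48 = (s + 3)*(s^2 + 16).
Partial fraction decomposition gives [-2/(s + 3)] + [s/(s^2 + 16)] + [-8/(s^2 + 16)].
Invert each term: -2/(s + 3) ↔ -2e^(-3t); 1·s/(s^2 + 16) ↔ cos(4t); -2·4/(s^2 + 16) ↔ -2sin(4t).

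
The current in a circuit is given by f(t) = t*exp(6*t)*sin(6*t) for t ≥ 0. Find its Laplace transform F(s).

L{sin(6t)} = 6/(s^2 + 36).
Multiplying by e^(6t) shifts s → s - 6, so L{exp(6*t)*sin(6*t)} = 6/((s - 6)^2 + 36).
Then apply L{t·g(t)} = -d/ds[G(s)] with G(s) = 6/((s - 6)^2 + 36):
differentiating 1 time and applying the sign gives 12*(s - 6)/(s^2 - 12*s + 72)^2.

F(s) = 12*(s - 6)/(s^2 - 12*s + 72)^2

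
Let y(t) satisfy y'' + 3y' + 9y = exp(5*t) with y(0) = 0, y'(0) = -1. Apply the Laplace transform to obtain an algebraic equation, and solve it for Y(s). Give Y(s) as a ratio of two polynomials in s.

Y(s) = (-s + 6)/(s^3 - 2*s^2 - 6*s - 45)

Laplace-transform each side.
Using L{y''} = s^2 Y - s·y(0) - y'(0) and L{y'} = sY - y(0), with y(0) = 0, y'(0) = -1, the left side becomes (s^2 + 3*s + 9)Y - (-1).
The right side is L{exp(5*t)} = 1/(s - 5).
So (s^2 + 3*s + 9)Y = 1/(s - 5) + (-1).
Solve for Y(s) and write it as one ratio of polynomials.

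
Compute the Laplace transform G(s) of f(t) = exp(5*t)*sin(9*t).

G(s) = 9/((s - 5)^2 + 81)

L{sin(9t)} = 9/(s^2 + 81).
By the first shifting theorem, multiplying by e^(5t) replaces s with s - 5.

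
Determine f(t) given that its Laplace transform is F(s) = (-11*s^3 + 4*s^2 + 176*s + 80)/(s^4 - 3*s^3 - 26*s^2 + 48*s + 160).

f(t) = -5*exp(5*t) - 3*exp(4*t) - 2*exp(-2*t) - exp(-4*t)

Factor the denominator: s^4 - 3*s^3 - 26*s^2 + 48*s + 160 = (s - 5)*(s - 4)*(s + 2)*(s + 4).
Partial fraction decomposition gives [-2/(s + 2)] + [-1/(s + 4)] + [-5/(s - 5)] + [-3/(s - 4)].
Invert each term: -2/(s + 2) ↔ -2e^(-2t); -1/(s + 4) ↔ -e^(-4t); -5/(s - 5) ↔ -5e^(5t); -3/(s - 4) ↔ -3e^(4t).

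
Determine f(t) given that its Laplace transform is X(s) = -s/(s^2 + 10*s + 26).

f(t) = 5*exp(-5*t)*sin(t) - exp(-5*t)*cos(t)

Complete the square in the denominator: s^2 + 10*s + 26 = (s + 5)^2 + 1^2.
Split the numerator to match: -s = -1·(s + 5) + 5·1.
Invert each term: -1·(s + 5)/((s + 5)^2 + 1) ↔ -e^(-5t)cos(t); 5·1/((s + 5)^2 + 1) ↔ 5e^(-5t)sin(t).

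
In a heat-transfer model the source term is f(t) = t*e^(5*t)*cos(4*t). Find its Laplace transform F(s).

L{cos(4t)} = s/(s^2 + 16).
Multiplying by e^(5t) shifts s → s - 5, so L{e^(5*t)*cos(4*t)} = (s - 5)/((s - 5)^2 + 16).
Then apply L{t·g(t)} = -d/ds[G(s)] with G(s) = (s - 5)/((s - 5)^2 + 16):
differentiating 1 time and applying the sign gives (s - 9)*(s - 1)/(s^2 - 10*s + 41)^2.

F(s) = (s - 9)*(s - 1)/(s^2 - 10*s + 41)^2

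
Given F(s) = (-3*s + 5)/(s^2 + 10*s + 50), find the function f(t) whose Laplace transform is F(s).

Complete the square in the denominator: s^2 + 10*s + 50 = (s + 5)^2 + 5^2.
Split the numerator to match: -3*s + 5 = -3·(s + 5) + 4·5.
Invert each term: -3·(s + 5)/((s + 5)^2 + 25) ↔ -3e^(-5t)cos(5t); 4·5/((s + 5)^2 + 25) ↔ 4e^(-5t)sin(5t).

f(t) = 4*exp(-5*t)*sin(5*t) - 3*exp(-5*t)*cos(5*t)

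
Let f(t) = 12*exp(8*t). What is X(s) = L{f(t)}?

L{12} = 12/s.
By the first shifting theorem, multiplying by e^(8t) replaces s with s - 8.

X(s) = 12/(s - 8)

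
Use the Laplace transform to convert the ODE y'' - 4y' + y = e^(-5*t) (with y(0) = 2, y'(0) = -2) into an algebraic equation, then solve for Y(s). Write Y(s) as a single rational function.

Y(s) = (2*s^2 - 49)/(s^3 + s^2 - 19*s + 5)

Apply the Laplace transform to the equation.
With L{y''} = s^2 Y - s·y(0) - y'(0) and L{y'} = sY - y(0), with y(0) = 2, y'(0) = -2: the LHS transforms to (s^2 - 4*s + 1)Y - (2*s - 10).
The right side is L{e^(-5*t)} = 1/(s + 5).
So (s^2 - 4*s + 1)Y = 1/(s + 5) + (2*s - 10).
Solve for Y(s) and write it as one ratio of polynomials.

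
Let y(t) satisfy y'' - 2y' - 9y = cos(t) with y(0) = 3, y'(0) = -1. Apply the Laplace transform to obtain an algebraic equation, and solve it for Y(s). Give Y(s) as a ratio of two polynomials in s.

Transform both sides with L{·}.
Using L{y''} = s^2 Y - s·y(0) - y'(0) and L{y'} = sY - y(0), with y(0) = 3, y'(0) = -1, the left side becomes (s^2 - 2*s - 9)Y - (3*s - 7).
The right side is L{cos(t)} = s/(s^2 + 1).
So (s^2 - 2*s - 9)Y = s/(s^2 + 1) + (3*s - 7).
Solve for Y(s) and write it as one ratio of polynomials.

Y(s) = (3*s^3 - 7*s^2 + 4*s - 7)/(s^4 - 2*s^3 - 8*s^2 - 2*s - 9)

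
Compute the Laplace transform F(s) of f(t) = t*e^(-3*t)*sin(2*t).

L{sin(2t)} = 2/(s^2 + 4).
Multiplying by e^(-3t) shifts s → s + 3, so L{e^(-3*t)*sin(2*t)} = 2/((s + 3)^2 + 4).
Then apply L{t·g(t)} = -d/ds[G(s)] with G(s) = 2/((s + 3)^2 + 4):
differentiating 1 time and applying the sign gives 4*(s + 3)/(s^2 + 6*s + 13)^2.

F(s) = 4*(s + 3)/(s^2 + 6*s + 13)^2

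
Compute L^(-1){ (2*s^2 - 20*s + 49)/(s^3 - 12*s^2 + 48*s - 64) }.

t^2*exp(4*t)/2 - 4*t*exp(4*t) + 2*exp(4*t)

Factor the denominator: s^3 - 12*s^2 + 48*s - 64 = (s - 4)^3.
Partial fraction decomposition gives [2/(s - 4)] + [-4/(s - 4)^2] + [(s - 4)^(-3)].
Invert each term: 2/(s - 4) ↔ 2e^(4t); -4/(s - 4)^2 ↔ -4t·e^(4t); 1/(s - 4)^3 ↔ (1/2)t^2·e^(4t).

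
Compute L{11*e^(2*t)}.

L{11} = 11/s.
By the first shifting theorem, multiplying by e^(2t) replaces s with s - 2.

11/(s - 2)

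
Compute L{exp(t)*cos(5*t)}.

(s - 1)/((s - 1)^2 + 25)

L{cos(5t)} = s/(s^2 + 25).
By the first shifting theorem, multiplying by e^(t) replaces s with s - 1.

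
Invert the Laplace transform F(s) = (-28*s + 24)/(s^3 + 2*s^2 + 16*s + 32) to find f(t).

Factor the denominator: s^3 + 2*s^2 + 16*s + 32 = (s + 2)*(s^2 + 16).
Partial fraction decomposition gives [4/(s + 2)] + [-4*s/(s^2 + 16)] + [-20/(s^2 + 16)].
Invert each term: 4/(s + 2) ↔ 4e^(-2t); -4·s/(s^2 + 16) ↔ -4cos(4t); -5·4/(s^2 + 16) ↔ -5sin(4t).

f(t) = -5*sin(4*t) - 4*cos(4*t) + 4*exp(-2*t)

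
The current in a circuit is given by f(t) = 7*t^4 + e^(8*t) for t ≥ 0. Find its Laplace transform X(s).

X(s) = 1/(s - 8) + 168/s^5

Apply the Laplace transform termwise.
L{e^(8t)} = 1/(s - 8); (7)·[L{t^4} = 4!/s^5 = 24/s^5].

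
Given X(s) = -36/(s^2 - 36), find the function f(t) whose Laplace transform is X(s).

Since L{sinh(6t)} = 6/(s^2 - 36), the inverse is sinh(6*t), scaled by -6.

f(t) = -6*sinh(6*t)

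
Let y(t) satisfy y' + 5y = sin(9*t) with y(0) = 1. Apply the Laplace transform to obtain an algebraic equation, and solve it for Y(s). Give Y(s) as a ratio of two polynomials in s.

Y(s) = (s^2 + 90)/(s^3 + 5*s^2 + 81*s + 405)

Transform both sides with L{·}.
Using L{y'} = sY - y(0) = sY - 1, the left side becomes (s + 5)Y - (1).
The right side is L{sin(9*t)} = 9/(s^2 + 81).
So (s + 5)Y = 9/(s^2 + 81) + (1).
Solve for Y(s) and write it as one ratio of polynomials.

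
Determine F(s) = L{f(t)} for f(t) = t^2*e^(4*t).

L{e^(4t)} = 1/(s - 4).
Then apply L{t^2·g(t)} = (-1)^2 d^2/ds^2[G(s)] with G(s) = 1/(s - 4):
differentiating 2 times and applying the sign gives 2/(s - 4)^3.

F(s) = 2/(s - 4)^3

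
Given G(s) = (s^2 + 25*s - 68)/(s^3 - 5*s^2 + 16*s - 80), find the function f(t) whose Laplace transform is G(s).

Factor the denominator: s^3 - 5*s^2 + 16*s - 80 = (s - 5)*(s^2 + 16).
Partial fraction decomposition gives [2/(s - 5)] + [-s/(s^2 + 16)] + [20/(s^2 + 16)].
Invert each term: 2/(s - 5) ↔ 2e^(5t); -1·s/(s^2 + 16) ↔ -cos(4t); 5·4/(s^2 + 16) ↔ 5sin(4t).

f(t) = 2*exp(5*t) + 5*sin(4*t) - cos(4*t)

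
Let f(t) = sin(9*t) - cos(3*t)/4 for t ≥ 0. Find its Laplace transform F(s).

F(s) = -s/(4*(s^2 + 9)) + 9/(s^2 + 81)

Apply the Laplace transform termwise.
L{sin(9t)} = 9/(s^2 + 81); (-1/4)·[L{cos(3t)} = s/(s^2 + 9)].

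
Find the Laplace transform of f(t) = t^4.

L{t^4} = 4!/s^5 = 24/s^5.

24/s^5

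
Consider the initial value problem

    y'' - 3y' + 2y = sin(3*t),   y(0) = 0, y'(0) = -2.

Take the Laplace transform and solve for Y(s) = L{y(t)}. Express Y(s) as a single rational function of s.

Take the Laplace transform of both sides.
The derivative rules (L{y''} = s^2 Y - s·y(0) - y'(0) and L{y'} = sY - y(0), with y(0) = 0, y'(0) = -2) turn the left side into (s^2 - 3*s + 2)Y - (-2).
The right side is L{sin(3*t)} = 3/(s^2 + 9).
So (s^2 - 3*s + 2)Y = 3/(s^2 + 9) + (-2).
Solve for Y(s) and write it as one ratio of polynomials.

Y(s) = (-2*s^2 - 15)/(s^4 - 3*s^3 + 11*s^2 - 27*s + 18)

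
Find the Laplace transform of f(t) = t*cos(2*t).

(s - 2)*(s + 2)/(s^2 + 4)^2

L{cos(2t)} = s/(s^2 + 4).
Then apply L{t·g(t)} = -d/ds[G(s)] with G(s) = s/(s^2 + 4):
differentiating 1 time and applying the sign gives (s - 2)*(s + 2)/(s^2 + 4)^2.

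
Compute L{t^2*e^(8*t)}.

L{e^(8t)} = 1/(s - 8).
Then apply L{t^2·g(t)} = (-1)^2 d^2/ds^2[G(s)] with G(s) = 1/(s - 8):
differentiating 2 times and applying the sign gives 2/(s - 8)^3.

2/(s - 8)^3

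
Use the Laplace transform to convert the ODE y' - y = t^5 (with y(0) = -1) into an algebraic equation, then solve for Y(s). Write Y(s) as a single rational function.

Laplace-transform each side.
With L{y'} = sY - y(0) = sY - (-1): the LHS transforms to (s - 1)Y - (-1).
The right side is L{t^5} = 120/s^6.
So (s - 1)Y = 120/s^6 + (-1).
Solve for Y(s) and write it as one ratio of polynomials.

Y(s) = (-s^6 + 120)/(s^7 - s^6)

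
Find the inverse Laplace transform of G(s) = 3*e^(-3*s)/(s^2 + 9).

The factor e^(-3s) signals a time shift by c = 3 (second shifting theorem).
L{sin(3t)} = 3/(s^2 + 9), so L^-1{3/(s^2 + 9)} = sin(3*t).
Hence the inverse is u(t - 3) times that function evaluated at t - 3.

Heaviside(t - 3)*(sin(3*t - 9))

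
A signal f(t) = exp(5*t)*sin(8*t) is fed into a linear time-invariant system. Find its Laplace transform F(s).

F(s) = 8/((s - 5)^2 + 64)

L{sin(8t)} = 8/(s^2 + 64).
By the first shifting theorem, multiplying by e^(5t) replaces s with s - 5.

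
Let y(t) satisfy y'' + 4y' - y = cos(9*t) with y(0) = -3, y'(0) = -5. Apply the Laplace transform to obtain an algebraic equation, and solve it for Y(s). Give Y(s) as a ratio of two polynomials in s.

Take the Laplace transform of both sides.
The derivative rules (L{y''} = s^2 Y - s·y(0) - y'(0) and L{y'} = sY - y(0), with y(0) = -3, y'(0) = -5) turn the left side into (s^2 + 4*s - 1)Y - (-3*s - 17).
The right side is L{cos(9*t)} = s/(s^2 + 81).
So (s^2 + 4*s - 1)Y = s/(s^2 + 81) + (-3*s - 17).
Isolate Y and clear denominators.

Y(s) = (-3*s^3 - 17*s^2 - 242*s - 1377)/(s^4 + 4*s^3 + 80*s^2 + 324*s - 81)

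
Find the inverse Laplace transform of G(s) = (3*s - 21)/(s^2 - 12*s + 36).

Factor the denominator: s^2 - 12*s + 36 = (s - 6)^2.
Partial fraction decomposition gives [3/(s - 6)] + [-3/(s - 6)^2].
Invert each term: 3/(s - 6) ↔ 3e^(6t); -3/(s - 6)^2 ↔ -3t·e^(6t).

-3*t*exp(6*t) + 3*exp(6*t)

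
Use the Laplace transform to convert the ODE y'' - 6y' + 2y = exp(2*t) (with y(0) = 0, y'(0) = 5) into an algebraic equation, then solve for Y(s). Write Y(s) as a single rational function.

Y(s) = (5*s - 9)/(s^3 - 8*s^2 + 14*s - 4)

Take the Laplace transform of both sides.
Using L{y''} = s^2 Y - s·y(0) - y'(0) and L{y'} = sY - y(0), with y(0) = 0, y'(0) = 5, the left side becomes (s^2 - 6*s + 2)Y - (5).
The right side is L{exp(2*t)} = 1/(s - 2).
So (s^2 - 6*s + 2)Y = 1/(s - 2) + (5).
Solve for Y(s) and write it as one ratio of polynomials.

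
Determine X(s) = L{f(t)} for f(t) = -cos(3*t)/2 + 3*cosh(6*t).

X(s) = -s/(2*(s^2 + 9)) + 3*s/(s^2 - 36)

The transform is linear, so treat each term independently.
(3)·[L{cosh(6t)} = s/(s^2 - 36)]; (-1/2)·[L{cos(3t)} = s/(s^2 + 9)].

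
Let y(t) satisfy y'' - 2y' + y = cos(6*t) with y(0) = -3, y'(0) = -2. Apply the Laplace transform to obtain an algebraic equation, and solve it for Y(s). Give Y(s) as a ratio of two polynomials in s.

Take the Laplace transform of both sides.
With L{y''} = s^2 Y - s·y(0) - y'(0) and L{y'} = sY - y(0), with y(0) = -3, y'(0) = -2: the LHS transforms to (s^2 - 2*s + 1)Y - (-3*s + 4).
The right side is L{cos(6*t)} = s/(s^2 + 36).
So (s^2 - 2*s + 1)Y = s/(s^2 + 36) + (-3*s + 4).
Solve for Y(s) and write it as one ratio of polynomials.

Y(s) = (-3*s^3 + 4*s^2 - 107*s + 144)/(s^4 - 2*s^3 + 37*s^2 - 72*s + 36)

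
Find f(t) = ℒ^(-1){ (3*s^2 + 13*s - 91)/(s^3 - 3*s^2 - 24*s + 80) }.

f(t) = t*exp(4*t) + 4*exp(4*t) - exp(-5*t)

Factor the denominator: s^3 - 3*s^2 - 24*s + 80 = (s - 4)^2*(s + 5).
Partial fraction decomposition gives [4/(s - 4)] + [(s - 4)^(-2)] + [-1/(s + 5)].
Invert each term: 4/(s - 4) ↔ 4e^(4t); 1/(s - 4)^2 ↔ t·e^(4t); -1/(s + 5) ↔ -e^(-5t).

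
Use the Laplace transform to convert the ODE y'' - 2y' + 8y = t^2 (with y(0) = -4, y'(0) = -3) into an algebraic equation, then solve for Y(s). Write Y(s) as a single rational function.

Y(s) = (-4*s^4 + 5*s^3 + 2)/(s^5 - 2*s^4 + 8*s^3)

Apply the Laplace transform to the equation.
With L{y''} = s^2 Y - s·y(0) - y'(0) and L{y'} = sY - y(0), with y(0) = -4, y'(0) = -3: the LHS transforms to (s^2 - 2*s + 8)Y - (-4*s + 5).
The right side is L{t^2} = 2/s^3.
So (s^2 - 2*s + 8)Y = 2/s^3 + (-4*s + 5).
Isolate Y and clear denominators.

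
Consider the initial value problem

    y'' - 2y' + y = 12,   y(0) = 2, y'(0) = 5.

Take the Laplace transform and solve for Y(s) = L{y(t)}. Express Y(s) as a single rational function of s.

Take the Laplace transform of both sides.
The derivative rules (L{y''} = s^2 Y - s·y(0) - y'(0) and L{y'} = sY - y(0), with y(0) = 2, y'(0) = 5) turn the left side into (s^2 - 2*s + 1)Y - (2*s + 1).
The right side is L{12} = 12/s.
So (s^2 - 2*s + 1)Y = 12/s + (2*s + 1).
Solve for Y(s) and write it as one ratio of polynomials.

Y(s) = (2*s^2 + s + 12)/(s^3 - 2*s^2 + s)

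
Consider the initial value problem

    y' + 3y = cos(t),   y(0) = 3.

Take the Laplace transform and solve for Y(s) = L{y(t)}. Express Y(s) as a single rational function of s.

Y(s) = (3*s^2 + s + 3)/(s^3 + 3*s^2 + s + 3)

Take the Laplace transform of both sides.
With L{y'} = sY - y(0) = sY - 3: the LHS transforms to (s + 3)Y - (3).
The right side is L{cos(t)} = s/(s^2 + 1).
So (s + 3)Y = s/(s^2 + 1) + (3).
Isolate Y and clear denominators.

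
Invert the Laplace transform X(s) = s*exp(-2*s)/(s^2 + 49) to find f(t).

The factor e^(-2s) signals a time shift by c = 2 (second shifting theorem).
L{cos(7t)} = s/(s^2 + 49), so L^-1{s/(s^2 + 49)} = cos(7*t).
Hence the inverse is u(t - 2) times that function evaluated at t - 2.

f(t) = Heaviside(t - 2)*(cos(7*t - 14))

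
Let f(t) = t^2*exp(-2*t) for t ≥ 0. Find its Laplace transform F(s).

L{t^2} = 2!/s^3 = 2/s^3.
By the first shifting theorem, multiplying by e^(-2t) replaces s with s + 2.

F(s) = 2/(s + 2)^3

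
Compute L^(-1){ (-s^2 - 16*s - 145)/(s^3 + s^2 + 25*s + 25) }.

Factor the denominator: s^3 + s^2 + 25*s + 25 = (s + 1)*(s^2 + 25).
Partial fraction decomposition gives [-5/(s + 1)] + [4*s/(s^2 + 25)] + [-20/(s^2 + 25)].
Invert each term: -5/(s + 1) ↔ -5e^(-t); 4·s/(s^2 + 25) ↔ 4cos(5t); -4·5/(s^2 + 25) ↔ -4sin(5t).

-4*sin(5*t) + 4*cos(5*t) - 5*exp(-t)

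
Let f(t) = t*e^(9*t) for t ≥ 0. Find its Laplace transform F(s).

L{e^(9t)} = 1/(s - 9).
Then apply L{t·g(t)} = -d/ds[G(s)] with G(s) = 1/(s - 9):
differentiating 1 time and applying the sign gives (s - 9)^(-2).

F(s) = (s - 9)^(-2)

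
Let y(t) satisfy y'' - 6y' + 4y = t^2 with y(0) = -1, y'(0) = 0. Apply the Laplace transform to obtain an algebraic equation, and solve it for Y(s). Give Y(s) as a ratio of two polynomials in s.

Laplace-transform each side.
With L{y''} = s^2 Y - s·y(0) - y'(0) and L{y'} = sY - y(0), with y(0) = -1, y'(0) = 0: the LHS transforms to (s^2 - 6*s + 4)Y - (-s + 6).
The right side is L{t^2} = 2/s^3.
So (s^2 - 6*s + 4)Y = 2/s^3 + (-s + 6).
Divide through and combine into a single rational function.

Y(s) = (-s^4 + 6*s^3 + 2)/(s^5 - 6*s^4 + 4*s^3)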